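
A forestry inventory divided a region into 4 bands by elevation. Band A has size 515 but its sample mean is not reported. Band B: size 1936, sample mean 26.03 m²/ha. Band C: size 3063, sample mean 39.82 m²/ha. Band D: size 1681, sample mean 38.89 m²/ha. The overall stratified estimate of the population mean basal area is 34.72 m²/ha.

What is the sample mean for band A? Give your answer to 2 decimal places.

Σ Nₕx̄ₕ = N·μ, so 515·x̄_A = 7195·34.72 − (1936·26.03 + 3063·39.82 + 1681·38.89).
= 249810.4 − 237736.83 = 12073.57.
x̄_A = 12073.57 / 515 = 23.4438... → 23.44.

23.44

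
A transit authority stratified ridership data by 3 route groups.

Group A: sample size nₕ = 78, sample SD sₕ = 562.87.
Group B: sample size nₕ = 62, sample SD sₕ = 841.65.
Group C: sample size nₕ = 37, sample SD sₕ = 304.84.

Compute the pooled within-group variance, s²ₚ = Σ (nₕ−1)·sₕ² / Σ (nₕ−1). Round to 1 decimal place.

A: (78−1)·562.87² = 77·316822.6369 = 24395343.0413
B: (62−1)·841.65² = 61·708374.7225 = 43210858.0725
C: (37−1)·304.84² = 36·92927.4256 = 3345387.3216
Numerator = 70951588.4354; denominator = Σ(nₕ−1) = 174.
s²ₚ = 70951588.4354/174 = 407767.750... → 407767.7.

407767.7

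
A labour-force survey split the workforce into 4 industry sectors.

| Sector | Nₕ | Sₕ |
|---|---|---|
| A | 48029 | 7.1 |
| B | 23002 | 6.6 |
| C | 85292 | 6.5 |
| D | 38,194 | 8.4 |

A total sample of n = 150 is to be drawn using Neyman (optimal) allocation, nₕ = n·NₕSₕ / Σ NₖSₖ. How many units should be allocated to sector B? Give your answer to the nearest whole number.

A: NₕSₕ = 48029·7.1 = 341005.9
B: NₕSₕ = 23002·6.6 = 151813.2
C: NₕSₕ = 85292·6.5 = 554398
D: NₕSₕ = 38194·8.4 = 320829.6
Σ NₕSₕ = 1368046.7.
n_B = 150·151813.2/1368046.7 = 16.646... → 17.

17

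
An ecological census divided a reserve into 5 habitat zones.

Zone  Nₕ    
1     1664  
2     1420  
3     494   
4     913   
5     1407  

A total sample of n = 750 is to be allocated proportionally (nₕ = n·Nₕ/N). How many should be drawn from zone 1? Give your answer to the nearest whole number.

Share of zone 1 = 1664/5898 = 0.28213.
Allocate 750 × 0.28213 = 211.597... → 212.

212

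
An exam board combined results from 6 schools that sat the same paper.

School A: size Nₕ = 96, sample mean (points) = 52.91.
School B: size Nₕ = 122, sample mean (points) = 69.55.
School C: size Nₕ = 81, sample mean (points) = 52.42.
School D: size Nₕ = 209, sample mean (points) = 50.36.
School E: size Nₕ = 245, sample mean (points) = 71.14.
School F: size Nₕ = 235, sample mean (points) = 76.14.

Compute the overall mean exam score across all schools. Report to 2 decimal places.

64.43

N = 988; weights Wₕ = Nₕ/N = (0.0972, 0.1235, 0.0820, 0.2115, 0.2480, 0.2379).
x̄_st = Σ Wₕ·x̄ₕ = 0.0972·52.91 + 0.1235·69.55 + 0.0820·52.42 + 0.2115·50.36 + 0.2480·71.14 + 0.2379·76.14 ≈ 64.4311...
→ 64.43.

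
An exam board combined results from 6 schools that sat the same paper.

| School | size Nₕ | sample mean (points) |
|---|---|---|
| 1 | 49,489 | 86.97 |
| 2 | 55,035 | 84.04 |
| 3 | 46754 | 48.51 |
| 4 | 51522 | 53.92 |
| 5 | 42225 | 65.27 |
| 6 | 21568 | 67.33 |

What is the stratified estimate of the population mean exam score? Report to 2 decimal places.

x̄_st = (Σ Nₕx̄ₕ) / (Σ Nₕ) = (49489·86.97 + 55035·84.04 + 46754·48.51 + 51522·53.92 + 42225·65.27 + 21568·67.33) / 266593
= 18183501.7 / 266593 = 68.2070... → 68.21.

68.21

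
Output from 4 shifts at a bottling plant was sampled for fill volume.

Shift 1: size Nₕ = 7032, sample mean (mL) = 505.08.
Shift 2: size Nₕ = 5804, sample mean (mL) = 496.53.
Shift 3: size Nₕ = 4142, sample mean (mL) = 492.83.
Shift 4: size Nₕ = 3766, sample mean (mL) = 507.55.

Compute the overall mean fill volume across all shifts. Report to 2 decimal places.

500.69

N = 20744; weights Wₕ = Nₕ/N = (0.3390, 0.2798, 0.1997, 0.1815).
x̄_st = Σ Wₕ·x̄ₕ = 0.3390·505.08 + 0.2798·496.53 + 0.1997·492.83 + 0.1815·507.55 ≈ 500.6902...
→ 500.69.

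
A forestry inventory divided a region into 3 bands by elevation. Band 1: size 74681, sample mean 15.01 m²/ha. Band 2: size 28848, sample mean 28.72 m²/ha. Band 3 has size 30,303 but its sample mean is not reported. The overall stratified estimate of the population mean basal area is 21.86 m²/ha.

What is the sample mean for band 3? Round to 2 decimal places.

32.21

Σ Nₕx̄ₕ = N·μ, so 30303·x̄_3 = 133832·21.86 − (74681·15.01 + 28848·28.72).
= 2925567.52 − 1949476.37 = 976091.15.
x̄_3 = 976091.15 / 30303 = 32.2110... → 32.21.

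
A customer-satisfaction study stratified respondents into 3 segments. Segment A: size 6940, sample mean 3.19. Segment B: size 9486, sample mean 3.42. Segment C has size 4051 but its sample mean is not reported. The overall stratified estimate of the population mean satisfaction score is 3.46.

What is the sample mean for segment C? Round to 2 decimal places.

N = 6940 + 9486 + 4051 = 20477.
Overall total = μ·N = 3.46·20477 = 70850.42.
Subtract the known strata: 6940·3.19 + 9486·3.42 = 54580.72.
Remaining total for segment C: 70850.42 − 54580.72 = 16269.7.
Divide by its size: 16269.7 / 4051 = 4.0162... → 4.02.

4.02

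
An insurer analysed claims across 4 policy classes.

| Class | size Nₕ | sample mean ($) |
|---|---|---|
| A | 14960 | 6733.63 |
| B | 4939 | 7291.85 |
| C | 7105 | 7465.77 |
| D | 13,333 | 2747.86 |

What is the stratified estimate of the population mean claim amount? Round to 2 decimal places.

5613.48

x̄_st = (Σ Nₕx̄ₕ) / (Σ Nₕ) = (14960·6733.63 + 4939·7291.85 + 7105·7465.77 + 13333·2747.86) / 40337
= 226431065.18 / 40337 = 5613.4830... → 5613.48.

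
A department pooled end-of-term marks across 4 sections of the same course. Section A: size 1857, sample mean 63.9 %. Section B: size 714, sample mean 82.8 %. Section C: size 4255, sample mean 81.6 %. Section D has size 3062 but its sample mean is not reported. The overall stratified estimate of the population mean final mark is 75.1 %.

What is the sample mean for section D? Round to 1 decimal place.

71.1

Σ Nₕx̄ₕ = N·μ, so 3062·x̄_D = 9888·75.1 − (1857·63.9 + 714·82.8 + 4255·81.6).
= 742588.8 − 524989.5 = 217599.3.
x̄_D = 217599.3 / 3062 = 71.064... → 71.1.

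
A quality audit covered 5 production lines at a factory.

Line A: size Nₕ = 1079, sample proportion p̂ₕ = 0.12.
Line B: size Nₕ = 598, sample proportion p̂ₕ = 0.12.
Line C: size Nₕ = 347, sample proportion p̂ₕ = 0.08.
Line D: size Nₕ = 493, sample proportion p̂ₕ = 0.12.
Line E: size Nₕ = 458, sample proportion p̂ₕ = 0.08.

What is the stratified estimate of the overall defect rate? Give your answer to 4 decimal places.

0.1092

Wₕ = Nₕ/N with N = 2975: 0.3627, 0.2010, 0.1166, 0.1657, 0.1539.
p̂_st = 0.3627·0.12 + 0.2010·0.12 + 0.1166·0.08 + 0.1657·0.12 + 0.1539·0.08 ≈ 0.109176... → 0.1092.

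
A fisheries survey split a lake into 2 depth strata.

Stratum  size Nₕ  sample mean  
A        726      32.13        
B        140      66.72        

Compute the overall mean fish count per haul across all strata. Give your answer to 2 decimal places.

N = 866; weights Wₕ = Nₕ/N = (0.8383, 0.1617).
x̄_st = Σ Wₕ·x̄ₕ = 0.8383·32.13 + 0.1617·66.72 ≈ 37.7219...
→ 37.72.

37.72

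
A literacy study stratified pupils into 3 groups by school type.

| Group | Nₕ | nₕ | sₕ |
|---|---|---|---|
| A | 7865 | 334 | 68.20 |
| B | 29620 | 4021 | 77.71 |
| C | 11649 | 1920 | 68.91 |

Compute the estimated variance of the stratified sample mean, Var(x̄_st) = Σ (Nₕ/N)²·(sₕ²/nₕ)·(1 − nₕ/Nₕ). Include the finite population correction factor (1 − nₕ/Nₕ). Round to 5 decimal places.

0.92948

N = 49134; Wₕ = Nₕ/N.
group A: (7865/49134)²·68.20²/334·(1 − 334/7865) = 0.34167202
group B: (29620/49134)²·77.71²/4021·(1 − 4021/29620) = 0.47169748
group C: (11649/49134)²·68.91²/1920·(1 − 1920/11649) = 0.11610632
Sum = 0.92947582 → 0.92948.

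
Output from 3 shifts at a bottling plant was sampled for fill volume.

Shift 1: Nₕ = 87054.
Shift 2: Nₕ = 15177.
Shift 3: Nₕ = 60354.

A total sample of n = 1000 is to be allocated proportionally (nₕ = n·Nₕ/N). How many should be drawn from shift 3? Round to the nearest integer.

371

Share of shift 3 = 60354/162585 = 0.37122.
Allocate 1000 × 0.37122 = 371.215... → 371.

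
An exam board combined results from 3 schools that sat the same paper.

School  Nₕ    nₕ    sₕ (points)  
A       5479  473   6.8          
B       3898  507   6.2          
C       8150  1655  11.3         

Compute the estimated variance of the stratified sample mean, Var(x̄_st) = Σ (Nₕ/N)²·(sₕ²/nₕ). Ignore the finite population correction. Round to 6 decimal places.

N = 17527. Term for each stratum: Wₕ²sₕ²/nₕ.
Var(x̄_st) = 0.009553095 + 0.003750109 + 0.016682415 = 0.029985620 → 0.029986.

0.029986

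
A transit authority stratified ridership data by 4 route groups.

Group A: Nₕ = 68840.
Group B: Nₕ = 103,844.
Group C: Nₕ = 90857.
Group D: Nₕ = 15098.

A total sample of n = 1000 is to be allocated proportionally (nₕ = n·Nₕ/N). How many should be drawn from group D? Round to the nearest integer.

Share of group D = 15098/278639 = 0.05418.
Allocate 1000 × 0.05418 = 54.185... → 54.

54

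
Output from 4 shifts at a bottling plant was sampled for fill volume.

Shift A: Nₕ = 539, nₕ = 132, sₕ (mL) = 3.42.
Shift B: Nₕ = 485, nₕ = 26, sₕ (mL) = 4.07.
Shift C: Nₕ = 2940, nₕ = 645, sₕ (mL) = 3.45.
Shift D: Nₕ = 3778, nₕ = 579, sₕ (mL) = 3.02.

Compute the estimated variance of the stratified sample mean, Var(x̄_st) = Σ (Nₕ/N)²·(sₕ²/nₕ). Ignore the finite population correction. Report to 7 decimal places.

0.0093420

N = 7742. Term for each stratum: Wₕ²sₕ²/nₕ.
Var(x̄_st) = 0.0004294865 + 0.0025003028 + 0.0026611344 + 0.0037510504 = 0.0093419740 → 0.0093420.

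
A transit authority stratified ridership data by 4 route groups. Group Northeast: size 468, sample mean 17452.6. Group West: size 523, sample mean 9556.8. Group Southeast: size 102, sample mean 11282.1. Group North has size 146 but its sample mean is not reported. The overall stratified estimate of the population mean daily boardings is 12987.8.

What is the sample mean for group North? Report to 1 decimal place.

N = 468 + 523 + 102 + 146 = 1239.
Overall total = μ·N = 12987.8·1239 = 16091884.2.
Subtract the known strata: 468·17452.6 + 523·9556.8 + 102·11282.1 = 14316797.4.
Remaining total for group North: 16091884.2 − 14316797.4 = 1775086.8.
Divide by its size: 1775086.8 / 146 = 12158.129... → 12158.1.

12158.1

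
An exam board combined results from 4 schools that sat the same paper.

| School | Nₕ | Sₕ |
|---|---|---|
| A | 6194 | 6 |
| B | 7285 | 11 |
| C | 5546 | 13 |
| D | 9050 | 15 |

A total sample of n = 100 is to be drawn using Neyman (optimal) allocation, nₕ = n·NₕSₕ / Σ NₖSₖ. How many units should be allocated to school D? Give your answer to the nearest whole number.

Σ NₕSₕ = 6194·6 + 7285·11 + 5546·13 + 9050·15 = 325147.
Share for D: 135750/325147 = 0.41750.
n_D = 100 × 0.41750 = 41.750... → 42.

42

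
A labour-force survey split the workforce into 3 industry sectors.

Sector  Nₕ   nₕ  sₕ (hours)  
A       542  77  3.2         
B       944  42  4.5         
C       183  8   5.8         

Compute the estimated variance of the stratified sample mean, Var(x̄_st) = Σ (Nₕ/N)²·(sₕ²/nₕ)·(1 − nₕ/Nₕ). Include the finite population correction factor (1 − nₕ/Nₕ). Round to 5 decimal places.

0.20776

N = 1669. Term for each stratum: Wₕ²sₕ²/nₕ·(1−nₕ/Nₕ).
Var(x̄_st) = 0.01203230 + 0.14738103 + 0.04834399 = 0.20775732 → 0.20776.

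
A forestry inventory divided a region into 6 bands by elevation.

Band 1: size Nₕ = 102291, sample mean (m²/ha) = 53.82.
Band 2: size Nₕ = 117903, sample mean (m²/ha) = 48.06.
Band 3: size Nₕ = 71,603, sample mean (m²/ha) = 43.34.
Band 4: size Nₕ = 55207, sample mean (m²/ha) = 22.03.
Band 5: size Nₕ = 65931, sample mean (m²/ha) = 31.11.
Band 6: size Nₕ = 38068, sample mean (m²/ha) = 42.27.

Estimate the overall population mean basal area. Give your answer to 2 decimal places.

N = 451003; weights Wₕ = Nₕ/N = (0.2268, 0.2614, 0.1588, 0.1224, 0.1462, 0.0844).
x̄_st = Σ Wₕ·x̄ₕ = 0.2268·53.82 + 0.2614·48.06 + 0.1588·43.34 + 0.1224·22.03 + 0.1462·31.11 + 0.0844·42.27 ≈ 42.4641...
→ 42.46.

42.46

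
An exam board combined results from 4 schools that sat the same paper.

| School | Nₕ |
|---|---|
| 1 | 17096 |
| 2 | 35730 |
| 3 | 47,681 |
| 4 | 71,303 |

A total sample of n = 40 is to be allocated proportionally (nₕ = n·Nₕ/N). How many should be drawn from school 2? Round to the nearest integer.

8

N = 17096 + 35730 + 47681 + 71303 = 171810.
n_2 = 40·35730/171810 = 8.318... → 8.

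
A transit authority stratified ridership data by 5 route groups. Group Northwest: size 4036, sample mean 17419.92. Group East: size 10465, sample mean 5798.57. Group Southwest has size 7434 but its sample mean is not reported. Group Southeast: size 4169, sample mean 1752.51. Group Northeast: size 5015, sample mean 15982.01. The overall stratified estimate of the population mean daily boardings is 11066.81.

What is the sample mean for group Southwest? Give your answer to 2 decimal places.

16941.52

N = 4036 + 10465 + 7434 + 4169 + 5015 = 31119.
Overall total = μ·N = 11066.81·31119 = 344388060.39.
Subtract the known strata: 4036·17419.92 + 10465·5798.57 + 4169·1752.51 + 5015·15982.01 = 218444826.51.
Remaining total for group Southwest: 344388060.39 − 218444826.51 = 125943233.88.
Divide by its size: 125943233.88 / 7434 = 16941.5165... → 16941.52.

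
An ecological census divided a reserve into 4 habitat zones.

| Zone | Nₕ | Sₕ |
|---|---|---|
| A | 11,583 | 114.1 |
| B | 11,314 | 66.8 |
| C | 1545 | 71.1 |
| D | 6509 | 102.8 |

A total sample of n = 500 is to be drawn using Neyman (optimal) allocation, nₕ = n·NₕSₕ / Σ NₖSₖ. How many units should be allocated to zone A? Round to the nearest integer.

Σ NₕSₕ = 11583·114.1 + 11314·66.8 + 1545·71.1 + 6509·102.8 = 2856370.2.
Share for A: 1321620.3/2856370.2 = 0.46269.
n_A = 500 × 0.46269 = 231.346... → 231.

231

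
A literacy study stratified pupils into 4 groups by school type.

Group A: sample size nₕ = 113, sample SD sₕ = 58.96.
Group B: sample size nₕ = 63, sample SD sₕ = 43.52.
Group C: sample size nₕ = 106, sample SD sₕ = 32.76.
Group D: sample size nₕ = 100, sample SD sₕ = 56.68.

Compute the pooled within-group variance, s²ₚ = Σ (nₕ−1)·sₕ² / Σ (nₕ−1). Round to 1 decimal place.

2480.2

Degrees of freedom: 112 + 62 + 105 + 99 = 378.
Σ(nₕ−1)sₕ² = 112·3476.2816 + 62·1893.9904 + 105·1073.2176 + 99·3212.6224 = 937508.4096.
s²ₚ = 937508.4096 / 378 = 2480.181... → 2480.2.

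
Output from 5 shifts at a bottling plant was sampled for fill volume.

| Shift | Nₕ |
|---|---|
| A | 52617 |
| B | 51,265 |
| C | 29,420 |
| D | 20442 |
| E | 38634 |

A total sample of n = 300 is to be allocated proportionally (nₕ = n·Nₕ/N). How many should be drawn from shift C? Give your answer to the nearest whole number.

46

Share of shift C = 29420/192378 = 0.15293.
Allocate 300 × 0.15293 = 45.878... → 46.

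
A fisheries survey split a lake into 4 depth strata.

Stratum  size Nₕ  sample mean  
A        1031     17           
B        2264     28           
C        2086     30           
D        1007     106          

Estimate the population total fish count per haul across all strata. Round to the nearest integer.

A: 1031·17 = 17527
B: 2264·28 = 63392
C: 2086·30 = 62580
D: 1007·106 = 106742
τ̂ = Σ Nₕx̄ₕ = 250241.

250241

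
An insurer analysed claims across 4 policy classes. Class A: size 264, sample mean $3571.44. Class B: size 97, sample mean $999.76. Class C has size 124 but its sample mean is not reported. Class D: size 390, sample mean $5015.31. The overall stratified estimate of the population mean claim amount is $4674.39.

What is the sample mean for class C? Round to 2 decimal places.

Σ Nₕx̄ₕ = N·μ, so 124·x̄_C = 875·4674.39 − (264·3571.44 + 97·999.76 + 390·5015.31).
= 4090091.25 − 2995807.78 = 1094283.47.
x̄_C = 1094283.47 / 124 = 8824.8667... → 8824.87.

8824.87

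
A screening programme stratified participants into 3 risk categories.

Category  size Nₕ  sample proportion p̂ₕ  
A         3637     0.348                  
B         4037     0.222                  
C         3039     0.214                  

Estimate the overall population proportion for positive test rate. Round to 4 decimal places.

0.2625

N = 3637 + 4037 + 3039 = 10713.
Overall proportion = Σ (Nₕ/N)·p̂ₕ.
Σ Nₕp̂ₕ = 1265.676 + 896.214 + 650.346 = 2812.236.
2812.236 / 10713 = 0.262507... → 0.2625.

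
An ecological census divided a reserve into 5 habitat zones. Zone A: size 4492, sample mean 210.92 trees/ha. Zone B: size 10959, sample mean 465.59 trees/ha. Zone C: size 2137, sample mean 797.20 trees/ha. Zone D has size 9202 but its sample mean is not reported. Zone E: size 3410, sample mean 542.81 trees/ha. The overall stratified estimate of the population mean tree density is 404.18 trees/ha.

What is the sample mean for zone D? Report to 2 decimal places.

N = 4492 + 10959 + 2137 + 9202 + 3410 = 30200.
Overall total = μ·N = 404.18·30200 = 12206236.
Subtract the known strata: 4492·210.92 + 10959·465.59 + 2137·797.20 + 3410·542.81 = 9604451.95.
Remaining total for zone D: 12206236 − 9604451.95 = 2601784.05.
Divide by its size: 2601784.05 / 9202 = 282.7411... → 282.74.

282.74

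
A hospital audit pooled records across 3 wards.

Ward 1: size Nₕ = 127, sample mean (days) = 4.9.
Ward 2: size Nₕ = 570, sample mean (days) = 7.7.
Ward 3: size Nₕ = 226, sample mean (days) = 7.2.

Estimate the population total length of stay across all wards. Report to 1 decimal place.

Population total = Σ Nₕ·x̄ₕ (each stratum's size times its mean).
127·4.9 + 570·7.7 + 226·7.2 = 622.3 + 4389 + 1627.2 = 6638.5.

6638.5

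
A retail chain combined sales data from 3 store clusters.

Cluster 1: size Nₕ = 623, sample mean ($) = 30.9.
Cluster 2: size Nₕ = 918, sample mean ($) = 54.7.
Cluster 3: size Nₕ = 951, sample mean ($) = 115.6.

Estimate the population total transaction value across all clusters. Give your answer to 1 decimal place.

179400.9

1: 623·30.9 = 19250.7
2: 918·54.7 = 50214.6
3: 951·115.6 = 109935.6
τ̂ = Σ Nₕx̄ₕ = 179400.9.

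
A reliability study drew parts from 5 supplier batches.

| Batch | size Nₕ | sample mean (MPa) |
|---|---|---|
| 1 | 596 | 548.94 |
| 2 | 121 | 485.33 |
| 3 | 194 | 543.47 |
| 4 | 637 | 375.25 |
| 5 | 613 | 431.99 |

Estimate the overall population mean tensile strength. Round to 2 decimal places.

460.51

N = 2161; weights Wₕ = Nₕ/N = (0.2758, 0.0560, 0.0898, 0.2948, 0.2837).
x̄_st = Σ Wₕ·x̄ₕ = 0.2758·548.94 + 0.0560·485.33 + 0.0898·543.47 + 0.2948·375.25 + 0.2837·431.99 ≈ 460.5139...
→ 460.51.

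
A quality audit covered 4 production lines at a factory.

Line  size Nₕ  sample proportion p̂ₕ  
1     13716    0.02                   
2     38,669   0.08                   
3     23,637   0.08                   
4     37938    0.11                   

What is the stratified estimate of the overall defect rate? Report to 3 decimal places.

0.083

N = 13716 + 38669 + 23637 + 37938 = 113960.
Overall proportion = Σ (Nₕ/N)·p̂ₕ.
Σ Nₕp̂ₕ = 274.32 + 3093.52 + 1890.96 + 4173.18 = 9431.98.
9431.98 / 113960 = 0.08277... → 0.083.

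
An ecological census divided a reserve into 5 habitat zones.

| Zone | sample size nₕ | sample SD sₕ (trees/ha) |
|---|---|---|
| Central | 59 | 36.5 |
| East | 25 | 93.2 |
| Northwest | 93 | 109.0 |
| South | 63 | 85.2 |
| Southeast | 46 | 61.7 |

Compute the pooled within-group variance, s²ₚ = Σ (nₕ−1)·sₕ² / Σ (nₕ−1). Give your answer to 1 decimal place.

Degrees of freedom: 58 + 24 + 92 + 62 + 45 = 281.
Σ(nₕ−1)sₕ² = 58·1332.25 + 24·8686.24 + 92·11881 + 62·7259.04 + 45·3806.89 = 2000162.79.
s²ₚ = 2000162.79 / 281 = 7118.017... → 7118.0.

7118.0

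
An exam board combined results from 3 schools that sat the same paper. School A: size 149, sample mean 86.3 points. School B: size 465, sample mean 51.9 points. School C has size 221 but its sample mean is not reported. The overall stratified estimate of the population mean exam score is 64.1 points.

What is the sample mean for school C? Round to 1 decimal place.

74.8

Σ Nₕx̄ₕ = N·μ, so 221·x̄_C = 835·64.1 − (149·86.3 + 465·51.9).
= 53523.5 − 36992.2 = 16531.3.
x̄_C = 16531.3 / 221 = 74.802... → 74.8.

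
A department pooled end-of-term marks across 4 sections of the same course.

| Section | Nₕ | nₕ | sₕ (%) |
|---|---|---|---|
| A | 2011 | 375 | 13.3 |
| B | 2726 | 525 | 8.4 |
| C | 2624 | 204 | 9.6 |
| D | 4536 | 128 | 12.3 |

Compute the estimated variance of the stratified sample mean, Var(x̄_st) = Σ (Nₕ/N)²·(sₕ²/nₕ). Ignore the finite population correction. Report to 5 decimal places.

0.21433

N = 11897; Wₕ = Nₕ/N.
section A: (2011/11897)²·13.3²/375 = 0.01347787
section B: (2726/11897)²·8.4²/525 = 0.00705628
section C: (2624/11897)²·9.6²/204 = 0.02197683
section D: (4536/11897)²·12.3²/128 = 0.17181909
Sum = 0.21433008 → 0.21433.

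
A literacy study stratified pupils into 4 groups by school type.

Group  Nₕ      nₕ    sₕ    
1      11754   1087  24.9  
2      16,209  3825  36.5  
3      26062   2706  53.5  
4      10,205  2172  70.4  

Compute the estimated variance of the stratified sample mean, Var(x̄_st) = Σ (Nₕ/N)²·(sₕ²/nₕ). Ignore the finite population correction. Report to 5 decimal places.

N = 64230. Term for each stratum: Wₕ²sₕ²/nₕ.
Var(x̄_st) = 0.01910138 + 0.02218150 + 0.17414837 + 0.05760175 = 0.27303299 → 0.27303.

0.27303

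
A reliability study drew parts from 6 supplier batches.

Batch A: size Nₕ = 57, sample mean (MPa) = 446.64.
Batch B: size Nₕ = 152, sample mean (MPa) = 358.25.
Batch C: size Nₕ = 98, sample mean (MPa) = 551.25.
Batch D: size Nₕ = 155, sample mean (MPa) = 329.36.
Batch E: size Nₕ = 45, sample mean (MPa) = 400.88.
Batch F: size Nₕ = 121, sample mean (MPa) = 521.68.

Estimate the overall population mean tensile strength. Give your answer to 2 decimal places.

423.80

N = 628; weights Wₕ = Nₕ/N = (0.0908, 0.2420, 0.1561, 0.2468, 0.0717, 0.1927).
x̄_st = Σ Wₕ·x̄ₕ = 0.0908·446.64 + 0.2420·358.25 + 0.1561·551.25 + 0.2468·329.36 + 0.0717·400.88 + 0.1927·521.68 ≈ 423.8036...
→ 423.80.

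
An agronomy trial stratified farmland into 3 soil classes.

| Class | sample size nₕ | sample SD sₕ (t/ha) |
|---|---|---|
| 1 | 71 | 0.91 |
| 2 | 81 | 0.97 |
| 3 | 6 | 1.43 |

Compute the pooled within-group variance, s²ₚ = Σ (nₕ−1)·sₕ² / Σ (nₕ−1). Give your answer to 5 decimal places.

0.92557

1: (71−1)·0.91² = 70·0.8281 = 57.967
2: (81−1)·0.97² = 80·0.9409 = 75.272
3: (6−1)·1.43² = 5·2.0449 = 10.2245
Numerator = 143.4635; denominator = Σ(nₕ−1) = 155.
s²ₚ = 143.4635/155 = 0.9255710... → 0.92557.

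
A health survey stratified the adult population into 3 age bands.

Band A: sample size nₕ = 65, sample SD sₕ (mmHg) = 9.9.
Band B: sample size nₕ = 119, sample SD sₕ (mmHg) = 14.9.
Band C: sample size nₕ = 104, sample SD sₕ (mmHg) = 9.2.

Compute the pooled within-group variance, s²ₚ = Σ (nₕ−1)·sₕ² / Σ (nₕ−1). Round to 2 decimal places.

Degrees of freedom: 64 + 118 + 103 = 285.
Σ(nₕ−1)sₕ² = 64·98.01 + 118·222.01 + 103·84.64 = 41187.74.
s²ₚ = 41187.74 / 285 = 144.5184... → 144.52.

144.52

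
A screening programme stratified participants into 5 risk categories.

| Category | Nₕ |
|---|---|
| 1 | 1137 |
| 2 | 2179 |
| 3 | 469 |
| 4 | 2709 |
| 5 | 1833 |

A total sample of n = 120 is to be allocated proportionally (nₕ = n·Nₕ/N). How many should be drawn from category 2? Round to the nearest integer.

31

N = 1137 + 2179 + 469 + 2709 + 1833 = 8327.
n_2 = 120·2179/8327 = 31.401... → 31.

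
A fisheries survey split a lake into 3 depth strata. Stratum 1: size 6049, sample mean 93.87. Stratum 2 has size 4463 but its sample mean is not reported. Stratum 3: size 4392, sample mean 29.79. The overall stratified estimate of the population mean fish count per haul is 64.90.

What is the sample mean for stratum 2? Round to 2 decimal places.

60.19

N = 6049 + 4463 + 4392 = 14904.
Overall total = μ·N = 64.90·14904 = 967269.6.
Subtract the known strata: 6049·93.87 + 4392·29.79 = 698657.31.
Remaining total for stratum 2: 967269.6 − 698657.31 = 268612.29.
Divide by its size: 268612.29 / 4463 = 60.1865... → 60.19.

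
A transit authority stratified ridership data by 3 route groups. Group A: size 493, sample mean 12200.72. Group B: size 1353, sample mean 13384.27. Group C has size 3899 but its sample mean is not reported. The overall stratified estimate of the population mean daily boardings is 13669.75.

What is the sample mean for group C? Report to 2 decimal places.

13954.56

Σ Nₕx̄ₕ = N·μ, so 3899·x̄_C = 5745·13669.75 − (493·12200.72 + 1353·13384.27).
= 78532713.75 − 24123872.27 = 54408841.48.
x̄_C = 54408841.48 / 3899 = 13954.5631... → 13954.56.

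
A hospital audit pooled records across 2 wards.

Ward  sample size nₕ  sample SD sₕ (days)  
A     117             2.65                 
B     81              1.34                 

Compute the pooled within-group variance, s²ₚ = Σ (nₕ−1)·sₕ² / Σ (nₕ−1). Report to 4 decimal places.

4.8891

Degrees of freedom: 116 + 80 = 196.
Σ(nₕ−1)sₕ² = 116·7.0225 + 80·1.7956 = 958.258.
s²ₚ = 958.258 / 196 = 4.889071... → 4.8891.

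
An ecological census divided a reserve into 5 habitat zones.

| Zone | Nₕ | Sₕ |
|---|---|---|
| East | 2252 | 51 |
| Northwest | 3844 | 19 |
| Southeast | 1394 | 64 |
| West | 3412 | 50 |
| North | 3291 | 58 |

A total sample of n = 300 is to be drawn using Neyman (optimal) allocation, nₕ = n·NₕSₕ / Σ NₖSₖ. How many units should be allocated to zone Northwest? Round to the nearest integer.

34

Σ NₕSₕ = 2252·51 + 3844·19 + 1394·64 + 3412·50 + 3291·58 = 638582.
Share for Northwest: 73036/638582 = 0.11437.
n_Northwest = 300 × 0.11437 = 34.312... → 34.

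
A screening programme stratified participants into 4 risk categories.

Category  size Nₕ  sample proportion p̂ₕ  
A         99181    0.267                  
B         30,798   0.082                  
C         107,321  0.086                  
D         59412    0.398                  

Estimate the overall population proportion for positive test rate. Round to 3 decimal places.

N = 99181 + 30798 + 107321 + 59412 = 296712.
Overall proportion = Σ (Nₕ/N)·p̂ₕ.
Σ Nₕp̂ₕ = 26481.327 + 2525.436 + 9229.606 + 23645.976 = 61882.345.
61882.345 / 296712 = 0.20856... → 0.209.

0.209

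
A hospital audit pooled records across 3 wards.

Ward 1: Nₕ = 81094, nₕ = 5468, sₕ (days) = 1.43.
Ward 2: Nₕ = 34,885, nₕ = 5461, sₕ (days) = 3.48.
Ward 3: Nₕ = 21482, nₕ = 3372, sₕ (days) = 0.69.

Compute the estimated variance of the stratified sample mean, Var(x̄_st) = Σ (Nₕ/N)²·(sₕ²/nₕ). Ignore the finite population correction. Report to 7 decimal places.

N = 137461. Term for each stratum: Wₕ²sₕ²/nₕ.
Var(x̄_st) = 0.0001301553 + 0.0001428252 + 0.0000034483 = 0.0002764288 → 0.0002764.

0.0002764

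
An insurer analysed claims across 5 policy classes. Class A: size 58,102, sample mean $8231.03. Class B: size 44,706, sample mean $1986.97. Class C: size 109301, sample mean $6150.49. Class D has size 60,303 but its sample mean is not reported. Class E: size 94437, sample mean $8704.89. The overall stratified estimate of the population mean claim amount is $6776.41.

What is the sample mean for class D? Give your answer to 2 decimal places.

7039.98

N = 58102 + 44706 + 109301 + 60303 + 94437 = 366849.
Overall total = μ·N = 6776.41·366849 = 2485919232.09.
Subtract the known strata: 58102·8231.03 + 44706·1986.97 + 109301·6150.49 + 94437·8704.89 = 2061387190.3.
Remaining total for class D: 2485919232.09 − 2061387190.3 = 424532041.79.
Divide by its size: 424532041.79 / 60303 = 7039.9821... → 7039.98.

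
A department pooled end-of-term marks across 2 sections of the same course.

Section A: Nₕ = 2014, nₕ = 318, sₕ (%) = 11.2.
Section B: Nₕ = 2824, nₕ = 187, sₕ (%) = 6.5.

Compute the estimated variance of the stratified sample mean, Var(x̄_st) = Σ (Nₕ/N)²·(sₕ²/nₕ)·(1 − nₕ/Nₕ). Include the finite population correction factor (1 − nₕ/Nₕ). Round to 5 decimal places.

0.12945

N = 4838; Wₕ = Nₕ/N.
section A: (2014/4838)²·11.2²/318·(1 − 318/2014) = 0.05756553
section B: (2824/4838)²·6.5²/187·(1 − 187/2824) = 0.07188333
Sum = 0.12944886 → 0.12945.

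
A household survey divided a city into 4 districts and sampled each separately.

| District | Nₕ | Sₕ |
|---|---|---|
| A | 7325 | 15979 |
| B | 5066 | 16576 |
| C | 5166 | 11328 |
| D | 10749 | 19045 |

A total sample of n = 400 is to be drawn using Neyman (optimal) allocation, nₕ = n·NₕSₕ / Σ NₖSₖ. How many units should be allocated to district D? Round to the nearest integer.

176

Σ NₕSₕ = 7325·15979 + 5066·16576 + 5166·11328 + 10749·19045 = 464255344.
Share for D: 204714705/464255344 = 0.44095.
n_D = 400 × 0.44095 = 176.381... → 176.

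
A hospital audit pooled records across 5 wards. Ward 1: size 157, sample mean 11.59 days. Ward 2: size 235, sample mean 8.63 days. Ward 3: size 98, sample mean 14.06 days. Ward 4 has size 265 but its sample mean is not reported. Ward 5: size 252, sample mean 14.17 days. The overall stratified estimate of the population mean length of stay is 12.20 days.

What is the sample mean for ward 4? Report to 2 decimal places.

13.17

Σ Nₕx̄ₕ = N·μ, so 265·x̄_4 = 1007·12.20 − (157·11.59 + 235·8.63 + 98·14.06 + 252·14.17).
= 12285.4 − 8796.4 = 3489.
x̄_4 = 3489 / 265 = 13.1660... → 13.17.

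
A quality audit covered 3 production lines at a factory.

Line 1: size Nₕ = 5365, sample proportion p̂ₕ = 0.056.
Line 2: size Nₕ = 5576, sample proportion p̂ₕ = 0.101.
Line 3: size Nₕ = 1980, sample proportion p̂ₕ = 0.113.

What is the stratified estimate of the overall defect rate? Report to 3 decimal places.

Wₕ = Nₕ/N with N = 12921: 0.4152, 0.4315, 0.1532.
p̂_st = 0.4152·0.056 + 0.4315·0.101 + 0.1532·0.113 ≈ 0.08415... → 0.084.

0.084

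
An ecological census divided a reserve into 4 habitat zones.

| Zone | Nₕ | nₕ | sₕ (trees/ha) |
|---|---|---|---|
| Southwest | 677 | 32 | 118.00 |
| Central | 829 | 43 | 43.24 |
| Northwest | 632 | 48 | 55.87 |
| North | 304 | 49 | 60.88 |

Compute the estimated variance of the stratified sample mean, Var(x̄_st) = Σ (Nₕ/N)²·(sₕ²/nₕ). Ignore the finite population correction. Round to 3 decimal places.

N = 2442. Term for each stratum: Wₕ²sₕ²/nₕ.
Var(x̄_st) = 33.442602 + 5.010957 + 4.355710 + 1.172220 = 43.981488 → 43.981.

43.981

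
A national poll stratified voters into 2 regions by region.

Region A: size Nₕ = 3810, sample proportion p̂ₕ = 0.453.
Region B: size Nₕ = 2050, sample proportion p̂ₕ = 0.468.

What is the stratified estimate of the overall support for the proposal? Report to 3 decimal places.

N = 3810 + 2050 = 5860.
Overall proportion = Σ (Nₕ/N)·p̂ₕ.
Σ Nₕp̂ₕ = 1725.93 + 959.4 = 2685.33.
2685.33 / 5860 = 0.45825... → 0.458.

0.458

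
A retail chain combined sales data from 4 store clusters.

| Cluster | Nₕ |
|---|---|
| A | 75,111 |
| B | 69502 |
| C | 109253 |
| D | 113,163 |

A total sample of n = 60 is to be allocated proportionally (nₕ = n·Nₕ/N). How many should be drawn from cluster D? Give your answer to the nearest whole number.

18

N = 75111 + 69502 + 109253 + 113163 = 367029.
n_D = 60·113163/367029 = 18.499... → 18.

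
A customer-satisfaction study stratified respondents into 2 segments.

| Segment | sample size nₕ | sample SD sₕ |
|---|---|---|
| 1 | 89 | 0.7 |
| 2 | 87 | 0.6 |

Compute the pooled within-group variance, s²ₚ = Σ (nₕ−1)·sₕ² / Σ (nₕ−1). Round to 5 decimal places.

0.42575

Degrees of freedom: 88 + 86 = 174.
Σ(nₕ−1)sₕ² = 88·0.49 + 86·0.36 = 74.08.
s²ₚ = 74.08 / 174 = 0.4257471... → 0.42575.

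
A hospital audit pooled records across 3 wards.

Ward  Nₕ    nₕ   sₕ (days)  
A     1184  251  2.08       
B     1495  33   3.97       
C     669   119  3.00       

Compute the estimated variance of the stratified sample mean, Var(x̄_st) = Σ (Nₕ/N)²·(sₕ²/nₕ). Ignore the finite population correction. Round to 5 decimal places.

N = 3348. Term for each stratum: Wₕ²sₕ²/nₕ.
Var(x̄_st) = 0.00215569 + 0.09523105 + 0.00301979 = 0.10040652 → 0.10041.

0.10041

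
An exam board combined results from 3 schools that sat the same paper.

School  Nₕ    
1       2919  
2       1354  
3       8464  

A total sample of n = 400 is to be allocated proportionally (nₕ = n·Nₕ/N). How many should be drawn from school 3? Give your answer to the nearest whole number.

Share of school 3 = 8464/12737 = 0.66452.
Allocate 400 × 0.66452 = 265.808... → 266.

266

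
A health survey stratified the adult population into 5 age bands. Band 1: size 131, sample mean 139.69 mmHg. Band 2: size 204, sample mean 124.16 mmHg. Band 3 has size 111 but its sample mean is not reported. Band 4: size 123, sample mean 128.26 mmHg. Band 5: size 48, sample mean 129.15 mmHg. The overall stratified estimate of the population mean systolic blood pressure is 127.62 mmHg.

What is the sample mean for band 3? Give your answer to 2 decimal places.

118.36

Σ Nₕx̄ₕ = N·μ, so 111·x̄_3 = 617·127.62 − (131·139.69 + 204·124.16 + 123·128.26 + 48·129.15).
= 78741.54 − 65603.21 = 13138.33.
x̄_3 = 13138.33 / 111 = 118.3633... → 118.36.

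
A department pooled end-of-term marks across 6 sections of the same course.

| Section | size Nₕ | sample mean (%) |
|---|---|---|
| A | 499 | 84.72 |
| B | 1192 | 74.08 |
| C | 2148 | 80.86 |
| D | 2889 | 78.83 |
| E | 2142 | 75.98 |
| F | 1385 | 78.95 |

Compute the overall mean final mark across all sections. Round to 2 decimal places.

78.41

x̄_st = (Σ Nₕx̄ₕ) / (Σ Nₕ) = (499·84.72 + 1192·74.08 + 2148·80.86 + 2889·78.83 + 2142·75.98 + 1385·78.95) / 10255
= 804100.7 / 10255 = 78.4106... → 78.41.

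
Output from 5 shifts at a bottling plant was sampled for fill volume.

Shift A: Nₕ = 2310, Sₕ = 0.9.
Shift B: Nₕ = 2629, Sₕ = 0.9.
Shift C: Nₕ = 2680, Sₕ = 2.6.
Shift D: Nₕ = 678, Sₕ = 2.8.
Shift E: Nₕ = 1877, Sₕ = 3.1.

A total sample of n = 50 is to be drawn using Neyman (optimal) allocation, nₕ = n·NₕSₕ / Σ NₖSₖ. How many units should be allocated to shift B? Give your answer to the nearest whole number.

Σ NₕSₕ = 2310·0.9 + 2629·0.9 + 2680·2.6 + 678·2.8 + 1877·3.1 = 19130.2.
Share for B: 2366.1/19130.2 = 0.12368.
n_B = 50 × 0.12368 = 6.184... → 6.

6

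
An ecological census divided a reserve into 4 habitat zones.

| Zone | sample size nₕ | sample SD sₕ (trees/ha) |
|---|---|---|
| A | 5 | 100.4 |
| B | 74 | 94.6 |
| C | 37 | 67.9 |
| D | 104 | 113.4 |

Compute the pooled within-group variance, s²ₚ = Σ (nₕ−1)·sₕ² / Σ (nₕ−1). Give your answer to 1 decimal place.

10111.7

A: (5−1)·100.4² = 4·10080.16 = 40320.64
B: (74−1)·94.6² = 73·8949.16 = 653288.68
C: (37−1)·67.9² = 36·4610.41 = 165974.76
D: (104−1)·113.4² = 103·12859.56 = 1324534.68
Numerator = 2184118.76; denominator = Σ(nₕ−1) = 216.
s²ₚ = 2184118.76/216 = 10111.661... → 10111.7.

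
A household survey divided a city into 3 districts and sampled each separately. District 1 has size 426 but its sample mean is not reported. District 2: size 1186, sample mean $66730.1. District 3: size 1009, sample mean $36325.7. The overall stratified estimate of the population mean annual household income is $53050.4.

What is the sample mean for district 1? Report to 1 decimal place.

N = 426 + 1186 + 1009 = 2621.
Overall total = μ·N = 53050.4·2621 = 139045098.4.
Subtract the known strata: 1186·66730.1 + 1009·36325.7 = 115794529.9.
Remaining total for district 1: 139045098.4 − 115794529.9 = 23250568.5.
Divide by its size: 23250568.5 / 426 = 54578.799... → 54578.8.

54578.8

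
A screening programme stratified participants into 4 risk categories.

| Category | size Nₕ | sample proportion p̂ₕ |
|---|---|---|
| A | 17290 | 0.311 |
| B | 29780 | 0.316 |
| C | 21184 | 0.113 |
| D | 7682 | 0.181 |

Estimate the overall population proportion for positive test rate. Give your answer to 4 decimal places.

Wₕ = Nₕ/N with N = 75936: 0.2277, 0.3922, 0.2790, 0.1012.
p̂_st = 0.2277·0.311 + 0.3922·0.316 + 0.2790·0.113 + 0.1012·0.181 ≈ 0.244573... → 0.2446.

0.2446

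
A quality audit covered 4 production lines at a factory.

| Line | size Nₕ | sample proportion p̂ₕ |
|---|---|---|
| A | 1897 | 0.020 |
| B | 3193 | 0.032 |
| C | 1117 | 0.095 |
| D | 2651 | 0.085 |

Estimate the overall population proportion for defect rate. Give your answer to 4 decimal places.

Wₕ = Nₕ/N with N = 8858: 0.2142, 0.3605, 0.1261, 0.2993.
p̂_st = 0.2142·0.020 + 0.3605·0.032 + 0.1261·0.095 + 0.2993·0.085 ≈ 0.053236... → 0.0532.

0.0532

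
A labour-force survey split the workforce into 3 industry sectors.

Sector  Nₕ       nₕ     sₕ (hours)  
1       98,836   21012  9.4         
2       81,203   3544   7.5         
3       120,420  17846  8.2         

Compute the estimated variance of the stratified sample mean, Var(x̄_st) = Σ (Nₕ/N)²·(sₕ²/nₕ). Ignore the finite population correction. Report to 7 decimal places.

0.0022196

N = 300459. Term for each stratum: Wₕ²sₕ²/nₕ.
Var(x̄_st) = 0.0004550386 + 0.0011593179 + 0.0006052205 = 0.0022195769 → 0.0022196.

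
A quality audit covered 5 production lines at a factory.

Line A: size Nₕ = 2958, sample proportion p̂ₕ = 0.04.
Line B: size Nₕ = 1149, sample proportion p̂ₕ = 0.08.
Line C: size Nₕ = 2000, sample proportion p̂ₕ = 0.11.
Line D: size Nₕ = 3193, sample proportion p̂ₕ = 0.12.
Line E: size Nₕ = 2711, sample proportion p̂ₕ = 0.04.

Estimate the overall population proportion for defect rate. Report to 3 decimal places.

N = 2958 + 1149 + 2000 + 3193 + 2711 = 12011.
Overall proportion = Σ (Nₕ/N)·p̂ₕ.
Σ Nₕp̂ₕ = 118.32 + 91.92 + 220 + 383.16 + 108.44 = 921.84.
921.84 / 12011 = 0.07675... → 0.077.

0.077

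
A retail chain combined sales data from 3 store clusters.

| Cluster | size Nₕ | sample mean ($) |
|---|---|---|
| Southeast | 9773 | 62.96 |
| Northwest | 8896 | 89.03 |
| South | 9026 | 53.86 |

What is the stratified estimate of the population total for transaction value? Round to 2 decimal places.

1893459.32

Estimate total by summing Nₕ·x̄ₕ over strata.
9773·62.96 + 8896·89.03 + 9026·53.86 = 615308.08 + 792010.88 + 486140.36 = 1893459.32.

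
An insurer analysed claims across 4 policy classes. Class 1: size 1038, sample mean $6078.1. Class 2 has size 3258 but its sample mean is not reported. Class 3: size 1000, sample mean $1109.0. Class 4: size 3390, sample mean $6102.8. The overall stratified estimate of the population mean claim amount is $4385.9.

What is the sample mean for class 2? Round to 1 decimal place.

3066.1

Σ Nₕx̄ₕ = N·μ, so 3258·x̄_2 = 8686·4385.9 − (1038·6078.1 + 1000·1109.0 + 3390·6102.8).
= 38095927.4 − 28106559.8 = 9989367.6.
x̄_2 = 9989367.6 / 3258 = 3066.104... → 3066.1.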